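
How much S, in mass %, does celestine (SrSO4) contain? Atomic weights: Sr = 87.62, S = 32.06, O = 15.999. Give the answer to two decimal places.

17.45 mass %

Molar mass of SrSO4: 1×87.62 + 1×32.06 + 4×15.999 = 183.676 g/mol.
Mass of S per formula unit: 1 × 32.06 = 32.060 g.
Weight fraction S = 32.060 / 183.676 = 0.1745.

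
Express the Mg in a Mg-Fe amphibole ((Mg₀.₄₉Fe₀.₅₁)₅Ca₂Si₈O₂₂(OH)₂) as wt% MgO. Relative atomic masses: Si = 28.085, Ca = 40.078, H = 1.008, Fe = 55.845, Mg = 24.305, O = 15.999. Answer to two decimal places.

11.06 wt%

Formula mass = 892.780 g/mol.
2.45 Mg → 2.4500 mol MgO per formula unit; M(MgO) = 40.304, so MgO mass = 98.745 g.
98.745/892.780 × 100 = 11.06 wt%.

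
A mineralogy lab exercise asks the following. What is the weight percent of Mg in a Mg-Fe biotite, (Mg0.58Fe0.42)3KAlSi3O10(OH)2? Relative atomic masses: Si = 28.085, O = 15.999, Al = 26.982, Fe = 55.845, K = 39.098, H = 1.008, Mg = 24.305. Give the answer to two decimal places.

9.25 weight percent

M((Mg0.58Fe0.42)3KAlSi3O10(OH)2) = 456.994 g/mol.
Mg contributes 1.74 × 24.305 = 42.291 g per mole.
42.291/456.994 = 0.0925 → 9.25%.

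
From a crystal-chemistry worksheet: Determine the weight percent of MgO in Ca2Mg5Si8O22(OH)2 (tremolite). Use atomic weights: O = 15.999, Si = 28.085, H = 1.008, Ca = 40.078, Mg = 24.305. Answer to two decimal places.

24.81 wt%

M(Ca2Mg5Si8O22(OH)2) = 812.353 g/mol; M(MgO) = 40.304 g/mol.
Moles MgO per formula unit = 5 Mg ÷ 1 = 5.0000.
MgO fraction = (5.0000 × 40.304) / 812.353 = 201.520/812.353 = 0.2481.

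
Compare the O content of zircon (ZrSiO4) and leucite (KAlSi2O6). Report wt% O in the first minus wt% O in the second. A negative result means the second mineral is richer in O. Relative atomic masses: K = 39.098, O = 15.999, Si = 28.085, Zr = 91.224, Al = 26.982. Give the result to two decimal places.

O in ZrSiO4: molar mass 183.305 g/mol; 4×15.999 = 63.996 g → 34.91 wt%.
O in KAlSi2O6: molar mass 218.244 g/mol; 6×15.999 = 95.994 g → 43.98 wt%.
Difference = 34.91 − 43.98 = -9.07 percentage points.

-9.07 percentage points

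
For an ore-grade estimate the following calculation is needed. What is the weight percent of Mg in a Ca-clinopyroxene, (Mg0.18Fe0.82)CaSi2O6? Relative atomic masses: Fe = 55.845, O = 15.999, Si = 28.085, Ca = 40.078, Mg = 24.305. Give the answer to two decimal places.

M((Mg0.18Fe0.82)CaSi2O6) = 242.410 g/mol.
Mg contributes 0.18 × 24.305 = 4.375 g per mole.
4.375/242.410 = 0.0180 → 1.80%.

1.80 wt%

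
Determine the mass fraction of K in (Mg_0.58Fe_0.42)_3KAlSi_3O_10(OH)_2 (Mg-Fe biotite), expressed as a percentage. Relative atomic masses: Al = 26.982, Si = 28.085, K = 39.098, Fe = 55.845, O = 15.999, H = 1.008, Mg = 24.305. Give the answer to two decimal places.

M((Mg_0.58Fe_0.42)_3KAlSi_3O_10(OH)_2) = 456.994 g/mol.
K contributes 1 × 39.098 = 39.098 g per mole.
39.098/456.994 = 0.0856 → 8.56%.

8.56 mass %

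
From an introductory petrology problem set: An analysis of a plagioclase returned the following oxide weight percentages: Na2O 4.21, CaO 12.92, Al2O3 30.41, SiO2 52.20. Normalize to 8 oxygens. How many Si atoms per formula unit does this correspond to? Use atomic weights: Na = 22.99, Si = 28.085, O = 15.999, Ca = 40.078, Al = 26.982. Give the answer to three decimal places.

2.372 Si apfu

4.21 wt% Na2O ÷ 61.979 g/mol = 0.06793 mol, giving 0.13586 Na and 0.06793 O.
12.92 wt% CaO ÷ 56.077 g/mol = 0.23040 mol, giving 0.23040 Ca and 0.23040 O.
30.41 wt% Al2O3 ÷ 101.961 g/mol = 0.29825 mol, giving 0.59650 Al and 0.89475 O.
52.20 wt% SiO2 ÷ 60.083 g/mol = 0.86880 mol, giving 0.86880 Si and 1.73760 O.
Oxygen sums to 2.93068; scaling by 8/2.93068 = 2.72974 puts the formula on 8 O.
Si: 0.86880 × 2.72974 = 2.372 atoms per formula unit.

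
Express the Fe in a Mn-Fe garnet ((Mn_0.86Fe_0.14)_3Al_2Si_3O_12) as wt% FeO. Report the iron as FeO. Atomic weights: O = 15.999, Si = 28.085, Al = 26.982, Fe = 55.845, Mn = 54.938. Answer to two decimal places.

6.09 wt%

M((Mn_0.86Fe_0.14)_3Al_2Si_3O_12) = 495.402 g/mol; M(FeO) = 71.844 g/mol.
Moles FeO per formula unit = 0.42 Fe ÷ 1 = 0.4200.
FeO fraction = (0.4200 × 71.844) / 495.402 = 30.174/495.402 = 0.0609.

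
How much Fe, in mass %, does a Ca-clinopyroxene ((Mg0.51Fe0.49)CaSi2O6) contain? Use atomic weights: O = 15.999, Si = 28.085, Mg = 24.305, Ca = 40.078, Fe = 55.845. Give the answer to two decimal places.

Formula mass = 0.51×24.305 + 0.49×55.845 + 1×40.078 + 2×28.085 + 6×15.999 = 232.002 g/mol, of which 27.364 g is Fe.
So Fe makes up 27.364/232.002 = 0.1179 of the mass, i.e. 11.79%.

11.79 mass %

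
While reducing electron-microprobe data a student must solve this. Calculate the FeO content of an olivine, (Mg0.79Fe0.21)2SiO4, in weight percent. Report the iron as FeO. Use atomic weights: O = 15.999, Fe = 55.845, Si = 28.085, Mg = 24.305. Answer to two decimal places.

Formula mass = 153.938 g/mol.
0.42 Fe → 0.4200 mol FeO per formula unit; M(FeO) = 71.844, so FeO mass = 30.174 g.
30.174/153.938 × 100 = 19.60 wt%.

19.60 wt%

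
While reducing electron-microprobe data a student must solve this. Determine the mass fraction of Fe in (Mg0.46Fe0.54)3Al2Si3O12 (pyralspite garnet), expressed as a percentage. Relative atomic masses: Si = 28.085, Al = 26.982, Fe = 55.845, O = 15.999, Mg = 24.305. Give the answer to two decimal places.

19.92 mass %

M((Mg0.46Fe0.54)3Al2Si3O12) = 454.217 g/mol.
Fe contributes 1.62 × 55.845 = 90.469 g per mole.
90.469/454.217 = 0.1992 → 19.92%.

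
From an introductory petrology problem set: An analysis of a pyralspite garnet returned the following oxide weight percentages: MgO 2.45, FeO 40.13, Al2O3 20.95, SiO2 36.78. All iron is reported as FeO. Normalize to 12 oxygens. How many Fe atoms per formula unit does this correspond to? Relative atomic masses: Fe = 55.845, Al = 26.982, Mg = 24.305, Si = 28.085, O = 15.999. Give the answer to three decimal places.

2.45 wt% MgO ÷ 40.304 g/mol = 0.06079 mol, giving 0.06079 Mg and 0.06079 O.
40.13 wt% FeO ÷ 71.844 g/mol = 0.55857 mol, giving 0.55857 Fe and 0.55857 O.
20.95 wt% Al2O3 ÷ 101.961 g/mol = 0.20547 mol, giving 0.41094 Al and 0.61641 O.
36.78 wt% SiO2 ÷ 60.083 g/mol = 0.61215 mol, giving 0.61215 Si and 1.22430 O.
Oxygen sums to 2.46007; scaling by 12/2.46007 = 4.87791 puts the formula on 12 O.
Fe: 0.55857 × 4.87791 = 2.725 atoms per formula unit.

2.725 Fe apfu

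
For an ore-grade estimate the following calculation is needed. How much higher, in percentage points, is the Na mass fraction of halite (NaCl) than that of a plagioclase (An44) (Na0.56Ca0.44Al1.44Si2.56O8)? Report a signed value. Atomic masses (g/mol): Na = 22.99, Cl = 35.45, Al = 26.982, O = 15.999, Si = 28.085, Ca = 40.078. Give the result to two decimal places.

34.56 percentage points

Na in NaCl: molar mass 58.440 g/mol; 1×22.99 = 22.990 g → 39.34 wt%.
Na in Na0.56Ca0.44Al1.44Si2.56O8: molar mass 269.252 g/mol; 0.56×22.99 = 12.874 g → 4.78 wt%.
Difference = 39.34 − 4.78 = 34.56 percentage points.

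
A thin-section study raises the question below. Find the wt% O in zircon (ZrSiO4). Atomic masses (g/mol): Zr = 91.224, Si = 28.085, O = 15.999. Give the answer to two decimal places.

M(ZrSiO4) = 183.305 g/mol.
O contributes 4 × 15.999 = 63.996 g per mole.
63.996/183.305 = 0.3491 → 34.91%.

34.91 mass %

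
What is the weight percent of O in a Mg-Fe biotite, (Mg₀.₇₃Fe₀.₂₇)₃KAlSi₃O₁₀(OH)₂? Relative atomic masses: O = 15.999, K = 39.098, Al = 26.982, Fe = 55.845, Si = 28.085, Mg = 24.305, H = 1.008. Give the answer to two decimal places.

Molar mass of (Mg₀.₇₃Fe₀.₂₇)₃KAlSi₃O₁₀(OH)₂: 2.19·24.305 + 0.81·55.845 + 1·39.098 + 1·26.982 + 3·28.085 + 12·15.999 + 2·1.008 = 442.801 g/mol.
Mass of O per formula unit: 12 × 15.999 = 191.988 g.
Weight fraction O = 191.988 / 442.801 = 0.4336.

43.36 wt%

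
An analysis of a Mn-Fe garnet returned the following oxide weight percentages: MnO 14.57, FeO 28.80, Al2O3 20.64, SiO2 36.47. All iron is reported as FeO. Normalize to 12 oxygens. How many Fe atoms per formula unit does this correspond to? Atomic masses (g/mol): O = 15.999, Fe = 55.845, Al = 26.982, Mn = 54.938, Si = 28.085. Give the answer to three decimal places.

1.982 Fe apfu

MnO: 14.57/70.937 = 0.20539 mol → 0.20539 mol Mn, 0.20539 mol O.
FeO: 28.80/71.844 = 0.40087 mol → 0.40087 mol Fe, 0.40087 mol O.
Al2O3: 20.64/101.961 = 0.20243 mol → 0.40486 mol Al, 0.60729 mol O.
SiO2: 36.47/60.083 = 0.60699 mol → 0.60699 mol Si, 1.21398 mol O.
Total oxygen = 2.42753 mol. Normalization factor = 12/2.42753 = 4.94330.
Fe per 12 O = 0.40087 × 4.94330 = 1.982.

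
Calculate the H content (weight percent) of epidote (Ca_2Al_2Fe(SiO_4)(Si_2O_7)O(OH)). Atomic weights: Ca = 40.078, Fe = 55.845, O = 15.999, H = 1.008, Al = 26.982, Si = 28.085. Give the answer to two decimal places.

M(Ca_2Al_2Fe(SiO_4)(Si_2O_7)O(OH)) = 483.215 g/mol.
H contributes 1 × 1.008 = 1.008 g per mole.
1.008/483.215 = 0.0021 → 0.21%.

0.21 weight percent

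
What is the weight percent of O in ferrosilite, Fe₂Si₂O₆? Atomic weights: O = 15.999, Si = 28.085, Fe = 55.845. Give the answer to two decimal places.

Molar mass of Fe₂Si₂O₆: 2·55.845 + 2·28.085 + 6·15.999 = 263.854 g/mol.
Mass of O per formula unit: 6 × 15.999 = 95.994 g.
Weight fraction O = 95.994 / 263.854 = 0.3638.

36.38 weight percent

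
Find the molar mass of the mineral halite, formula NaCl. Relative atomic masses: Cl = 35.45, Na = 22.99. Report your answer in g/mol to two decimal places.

The formula mass is the sum 1×22.99 + 1×35.45.

58.44 g/mol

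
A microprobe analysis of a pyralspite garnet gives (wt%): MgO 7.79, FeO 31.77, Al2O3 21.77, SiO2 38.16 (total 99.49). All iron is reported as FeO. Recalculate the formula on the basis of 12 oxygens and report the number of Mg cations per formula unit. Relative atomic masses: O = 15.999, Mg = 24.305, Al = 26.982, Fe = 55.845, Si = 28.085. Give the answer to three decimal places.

0.911 Mg apfu

MgO: 7.79/40.304 = 0.19328 mol → 0.19328 mol Mg, 0.19328 mol O.
FeO: 31.77/71.844 = 0.44221 mol → 0.44221 mol Fe, 0.44221 mol O.
Al2O3: 21.77/101.961 = 0.21351 mol → 0.42702 mol Al, 0.64053 mol O.
SiO2: 38.16/60.083 = 0.63512 mol → 0.63512 mol Si, 1.27024 mol O.
Total oxygen = 2.54626 mol. Normalization factor = 12/2.54626 = 4.71279.
Mg per 12 O = 0.19328 × 4.71279 = 0.911.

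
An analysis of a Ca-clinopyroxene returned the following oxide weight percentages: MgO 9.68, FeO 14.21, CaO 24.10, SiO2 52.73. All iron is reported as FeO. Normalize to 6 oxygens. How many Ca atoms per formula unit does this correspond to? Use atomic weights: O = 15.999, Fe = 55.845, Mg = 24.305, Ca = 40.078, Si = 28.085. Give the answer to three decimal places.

0.983 Ca apfu

9.68 wt% MgO ÷ 40.304 g/mol = 0.24017 mol, giving 0.24017 Mg and 0.24017 O.
14.21 wt% FeO ÷ 71.844 g/mol = 0.19779 mol, giving 0.19779 Fe and 0.19779 O.
24.10 wt% CaO ÷ 56.077 g/mol = 0.42977 mol, giving 0.42977 Ca and 0.42977 O.
52.73 wt% SiO2 ÷ 60.083 g/mol = 0.87762 mol, giving 0.87762 Si and 1.75524 O.
Oxygen sums to 2.62297; scaling by 6/2.62297 = 2.28748 puts the formula on 6 O.
Ca: 0.42977 × 2.28748 = 0.983 atoms per formula unit.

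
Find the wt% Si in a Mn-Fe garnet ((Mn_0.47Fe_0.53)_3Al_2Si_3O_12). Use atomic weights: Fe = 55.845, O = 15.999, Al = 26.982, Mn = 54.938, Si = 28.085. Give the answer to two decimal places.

Molar mass of (Mn_0.47Fe_0.53)_3Al_2Si_3O_12: 1.41·54.938 + 1.59·55.845 + 2·26.982 + 3·28.085 + 12·15.999 = 496.463 g/mol.
Mass of Si per formula unit: 3 × 28.085 = 84.255 g.
Weight fraction Si = 84.255 / 496.463 = 0.1697.

16.97 wt%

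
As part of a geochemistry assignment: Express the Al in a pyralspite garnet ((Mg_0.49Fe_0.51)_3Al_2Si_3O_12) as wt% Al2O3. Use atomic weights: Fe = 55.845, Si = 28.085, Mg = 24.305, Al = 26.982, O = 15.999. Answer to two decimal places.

Formula mass = 451.378 g/mol.
2 Al → 1.0000 mol Al2O3 per formula unit; M(Al2O3) = 101.961, so Al2O3 mass = 101.961 g.
101.961/451.378 × 100 = 22.59 wt%.

22.59 wt%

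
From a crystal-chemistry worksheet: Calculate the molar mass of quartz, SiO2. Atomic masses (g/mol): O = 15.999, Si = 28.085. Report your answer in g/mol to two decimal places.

60.08 g/mol

Si: 1 × 28.085 = 28.0850
O: 2 × 15.999 = 31.9980
Summing the contributions gives the formula mass.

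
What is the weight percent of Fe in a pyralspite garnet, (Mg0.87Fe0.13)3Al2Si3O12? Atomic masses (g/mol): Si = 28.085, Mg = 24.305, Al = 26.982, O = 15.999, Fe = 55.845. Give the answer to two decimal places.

5.24 wt%

M((Mg0.87Fe0.13)3Al2Si3O12) = 415.423 g/mol.
Fe contributes 0.39 × 55.845 = 21.780 g per mole.
21.780/415.423 = 0.0524 → 5.24%.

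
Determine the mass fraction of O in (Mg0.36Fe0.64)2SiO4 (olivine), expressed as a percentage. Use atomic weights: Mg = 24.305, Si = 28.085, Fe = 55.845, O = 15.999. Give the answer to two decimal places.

35.34 weight percent

Molar mass of (Mg0.36Fe0.64)2SiO4: 0.72×24.305 + 1.28×55.845 + 1×28.085 + 4×15.999 = 181.062 g/mol.
Mass of O per formula unit: 4 × 15.999 = 63.996 g.
Weight fraction O = 63.996 / 181.062 = 0.3534.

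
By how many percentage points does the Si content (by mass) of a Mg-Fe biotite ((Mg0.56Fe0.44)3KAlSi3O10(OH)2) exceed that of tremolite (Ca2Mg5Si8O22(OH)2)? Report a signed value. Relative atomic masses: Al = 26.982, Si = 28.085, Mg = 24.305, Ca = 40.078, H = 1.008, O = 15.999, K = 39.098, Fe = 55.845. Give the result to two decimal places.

Si in (Mg0.56Fe0.44)3KAlSi3O10(OH)2: molar mass 458.887 g/mol; 3×28.085 = 84.255 g → 18.36 wt%.
Si in Ca2Mg5Si8O22(OH)2: molar mass 812.353 g/mol; 8×28.085 = 224.680 g → 27.66 wt%.
Difference = 18.36 − 27.66 = -9.30 percentage points.

-9.30 percentage points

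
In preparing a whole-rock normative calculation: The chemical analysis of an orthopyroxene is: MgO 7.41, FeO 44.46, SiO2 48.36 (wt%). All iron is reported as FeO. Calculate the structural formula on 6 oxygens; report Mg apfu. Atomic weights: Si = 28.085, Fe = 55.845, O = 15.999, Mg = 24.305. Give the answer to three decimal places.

0.457 Mg apfu

7.41 wt% MgO ÷ 40.304 g/mol = 0.18385 mol, giving 0.18385 Mg and 0.18385 O.
44.46 wt% FeO ÷ 71.844 g/mol = 0.61884 mol, giving 0.61884 Fe and 0.61884 O.
48.36 wt% SiO2 ÷ 60.083 g/mol = 0.80489 mol, giving 0.80489 Si and 1.60978 O.
Oxygen sums to 2.41247; scaling by 6/2.41247 = 2.48708 puts the formula on 6 O.
Mg: 0.18385 × 2.48708 = 0.457 atoms per formula unit.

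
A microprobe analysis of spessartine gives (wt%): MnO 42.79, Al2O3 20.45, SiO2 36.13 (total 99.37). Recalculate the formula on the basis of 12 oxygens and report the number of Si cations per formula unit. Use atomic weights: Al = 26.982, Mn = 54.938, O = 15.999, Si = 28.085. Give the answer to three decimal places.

2.997 Si apfu

42.79 wt% MnO ÷ 70.937 g/mol = 0.60321 mol, giving 0.60321 Mn and 0.60321 O.
20.45 wt% Al2O3 ÷ 101.961 g/mol = 0.20057 mol, giving 0.40114 Al and 0.60171 O.
36.13 wt% SiO2 ÷ 60.083 g/mol = 0.60133 mol, giving 0.60133 Si and 1.20266 O.
Oxygen sums to 2.40758; scaling by 12/2.40758 = 4.98426 puts the formula on 12 O.
Si: 0.60133 × 4.98426 = 2.997 atoms per formula unit.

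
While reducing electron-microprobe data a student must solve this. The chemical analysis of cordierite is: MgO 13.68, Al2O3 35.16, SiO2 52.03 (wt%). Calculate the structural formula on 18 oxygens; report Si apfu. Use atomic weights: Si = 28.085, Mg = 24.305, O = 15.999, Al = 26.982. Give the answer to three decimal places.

5.019 Si apfu

13.68 wt% MgO ÷ 40.304 g/mol = 0.33942 mol, giving 0.33942 Mg and 0.33942 O.
35.16 wt% Al2O3 ÷ 101.961 g/mol = 0.34484 mol, giving 0.68968 Al and 1.03452 O.
52.03 wt% SiO2 ÷ 60.083 g/mol = 0.86597 mol, giving 0.86597 Si and 1.73194 O.
Oxygen sums to 3.10588; scaling by 18/3.10588 = 5.79546 puts the formula on 18 O.
Si: 0.86597 × 5.79546 = 5.019 atoms per formula unit.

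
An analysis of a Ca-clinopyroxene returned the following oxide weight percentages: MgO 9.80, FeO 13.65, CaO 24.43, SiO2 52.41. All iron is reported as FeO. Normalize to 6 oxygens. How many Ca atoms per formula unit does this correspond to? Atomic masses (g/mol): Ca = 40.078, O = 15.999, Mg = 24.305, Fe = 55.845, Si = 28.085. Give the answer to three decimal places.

MgO: 9.80/40.304 = 0.24315 mol → 0.24315 mol Mg, 0.24315 mol O.
FeO: 13.65/71.844 = 0.18999 mol → 0.18999 mol Fe, 0.18999 mol O.
CaO: 24.43/56.077 = 0.43565 mol → 0.43565 mol Ca, 0.43565 mol O.
SiO2: 52.41/60.083 = 0.87229 mol → 0.87229 mol Si, 1.74458 mol O.
Total oxygen = 2.61337 mol. Normalization factor = 6/2.61337 = 2.29589.
Ca per 6 O = 0.43565 × 2.29589 = 1.000.

1.000 Ca apfu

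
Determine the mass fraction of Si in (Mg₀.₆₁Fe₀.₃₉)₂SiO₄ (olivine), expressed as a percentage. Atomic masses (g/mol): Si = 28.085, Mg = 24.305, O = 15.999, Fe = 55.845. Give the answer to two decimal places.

Formula mass = 1.22×24.305 + 0.78×55.845 + 1×28.085 + 4×15.999 = 165.292 g/mol, of which 28.085 g is Si.
So Si makes up 28.085/165.292 = 0.1699 of the mass, i.e. 16.99%.

16.99 wt%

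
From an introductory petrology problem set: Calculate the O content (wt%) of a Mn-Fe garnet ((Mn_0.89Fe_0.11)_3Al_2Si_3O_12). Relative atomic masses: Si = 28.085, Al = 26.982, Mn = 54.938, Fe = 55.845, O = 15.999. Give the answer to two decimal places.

38.76 wt%

M((Mn_0.89Fe_0.11)_3Al_2Si_3O_12) = 495.320 g/mol.
O contributes 12 × 15.999 = 191.988 g per mole.
191.988/495.320 = 0.3876 → 38.76%.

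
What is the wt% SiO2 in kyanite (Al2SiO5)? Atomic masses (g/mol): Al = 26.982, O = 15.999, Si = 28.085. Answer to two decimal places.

Formula mass = 162.044 g/mol.
1 Si → 1.0000 mol SiO2 per formula unit; M(SiO2) = 60.083, so SiO2 mass = 60.083 g.
60.083/162.044 × 100 = 37.08 wt%.

37.08 wt%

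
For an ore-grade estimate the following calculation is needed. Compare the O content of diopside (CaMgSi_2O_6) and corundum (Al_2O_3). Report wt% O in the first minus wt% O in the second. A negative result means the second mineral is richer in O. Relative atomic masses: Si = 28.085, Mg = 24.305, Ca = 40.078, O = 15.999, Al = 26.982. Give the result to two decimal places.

O in CaMgSi_2O_6: molar mass 216.547 g/mol; 6×15.999 = 95.994 g → 44.33 wt%.
O in Al_2O_3: molar mass 101.961 g/mol; 3×15.999 = 47.997 g → 47.07 wt%.
Difference = 44.33 − 47.07 = -2.74 percentage points.

-2.74 percentage points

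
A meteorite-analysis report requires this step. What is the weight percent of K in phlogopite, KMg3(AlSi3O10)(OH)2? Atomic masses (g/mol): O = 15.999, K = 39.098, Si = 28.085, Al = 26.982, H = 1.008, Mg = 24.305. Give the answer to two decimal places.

Formula mass = 1*39.098 + 3*24.305 + 1*26.982 + 3*28.085 + 12*15.999 + 2*1.008 = 417.254 g/mol, of which 39.098 g is K.
So K makes up 39.098/417.254 = 0.0937 of the mass, i.e. 9.37%.

9.37 weight percent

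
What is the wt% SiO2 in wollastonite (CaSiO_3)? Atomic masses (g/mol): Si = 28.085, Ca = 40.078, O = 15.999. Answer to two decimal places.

Formula mass = 116.160 g/mol.
1 Si → 1.0000 mol SiO2 per formula unit; M(SiO2) = 60.083, so SiO2 mass = 60.083 g.
60.083/116.160 × 100 = 51.72 wt%.

51.72 wt%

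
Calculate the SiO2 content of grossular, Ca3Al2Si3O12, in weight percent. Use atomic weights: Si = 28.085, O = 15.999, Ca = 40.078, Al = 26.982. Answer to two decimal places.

Formula mass = 450.441 g/mol.
3 Si → 3.0000 mol SiO2 per formula unit; M(SiO2) = 60.083, so SiO2 mass = 180.249 g.
180.249/450.441 × 100 = 40.02 wt%.

40.02 wt%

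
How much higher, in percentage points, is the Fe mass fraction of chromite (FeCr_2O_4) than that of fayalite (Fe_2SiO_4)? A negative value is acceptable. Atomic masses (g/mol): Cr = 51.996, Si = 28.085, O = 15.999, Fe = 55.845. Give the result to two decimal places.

-29.86 percentage points

M(FeCr_2O_4) = 223.833 g/mol, so wt% Fe = 55.845/223.833 × 100 = 24.95%.
M(Fe_2SiO_4) = 203.771 g/mol, so wt% Fe = 111.690/203.771 × 100 = 54.81%.
24.95 − 54.81 = -29.86 pp.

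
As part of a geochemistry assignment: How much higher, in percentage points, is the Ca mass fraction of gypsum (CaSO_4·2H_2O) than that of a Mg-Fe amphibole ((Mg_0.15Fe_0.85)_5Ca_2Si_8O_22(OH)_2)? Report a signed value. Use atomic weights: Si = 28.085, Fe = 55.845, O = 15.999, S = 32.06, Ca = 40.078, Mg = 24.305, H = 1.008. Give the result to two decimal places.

First mineral: 40.078 g Ca in 172.164 g formula = 23.28 wt% Ca.
Second mineral: 80.156 g Ca in 946.398 g formula = 8.47 wt% Ca.
23.28% − 8.47% gives a difference of 14.81 percentage points.

14.81 percentage points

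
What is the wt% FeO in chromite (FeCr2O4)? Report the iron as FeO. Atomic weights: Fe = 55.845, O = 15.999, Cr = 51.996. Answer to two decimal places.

Formula mass = 223.833 g/mol.
1 Fe → 1.0000 mol FeO per formula unit; M(FeO) = 71.844, so FeO mass = 71.844 g.
71.844/223.833 × 100 = 32.10 wt%.

32.10 wt%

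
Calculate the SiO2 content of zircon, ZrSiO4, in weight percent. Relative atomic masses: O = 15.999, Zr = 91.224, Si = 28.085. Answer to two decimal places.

M(ZrSiO4) = 183.305 g/mol; M(SiO2) = 60.083 g/mol.
Moles SiO2 per formula unit = 1 Si ÷ 1 = 1.0000.
SiO2 fraction = (1.0000 × 60.083) / 183.305 = 60.083/183.305 = 0.3278.

32.78 wt%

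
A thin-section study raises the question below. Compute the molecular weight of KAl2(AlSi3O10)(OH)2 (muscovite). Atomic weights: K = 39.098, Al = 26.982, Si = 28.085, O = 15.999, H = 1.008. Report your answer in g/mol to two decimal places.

398.30 g/mol

M = 1·39.098 + 3·26.982 + 3·28.085 + 12·15.999 + 2·1.008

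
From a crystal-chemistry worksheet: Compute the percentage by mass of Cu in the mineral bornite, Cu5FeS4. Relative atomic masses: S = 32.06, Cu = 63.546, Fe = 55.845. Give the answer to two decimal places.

Molar mass of Cu5FeS4: 5×63.546 + 1×55.845 + 4×32.06 = 501.815 g/mol.
Mass of Cu per formula unit: 5 × 63.546 = 317.730 g.
Weight fraction Cu = 317.730 / 501.815 = 0.6332.

63.32 weight percent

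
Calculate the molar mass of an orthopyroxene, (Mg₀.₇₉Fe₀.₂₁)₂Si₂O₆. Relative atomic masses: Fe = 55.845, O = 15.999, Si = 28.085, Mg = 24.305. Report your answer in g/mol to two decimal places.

M = 1.58·24.305 + 0.42·55.845 + 2·28.085 + 6·15.999

214.02 g/mol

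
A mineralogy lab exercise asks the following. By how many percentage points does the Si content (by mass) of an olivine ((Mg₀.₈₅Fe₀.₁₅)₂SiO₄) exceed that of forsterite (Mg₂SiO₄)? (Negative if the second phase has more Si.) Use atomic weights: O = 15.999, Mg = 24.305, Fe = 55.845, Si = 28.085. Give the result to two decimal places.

Si in (Mg₀.₈₅Fe₀.₁₅)₂SiO₄: molar mass 150.153 g/mol; 1×28.085 = 28.085 g → 18.70 wt%.
Si in Mg₂SiO₄: molar mass 140.691 g/mol; 1×28.085 = 28.085 g → 19.96 wt%.
Difference = 18.70 − 19.96 = -1.26 percentage points.

-1.26 percentage points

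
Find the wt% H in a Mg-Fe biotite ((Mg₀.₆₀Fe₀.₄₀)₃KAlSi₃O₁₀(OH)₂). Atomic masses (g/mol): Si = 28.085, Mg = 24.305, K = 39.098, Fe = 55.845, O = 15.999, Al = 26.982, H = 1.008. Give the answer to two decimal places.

Formula mass = 1.80*24.305 + 1.20*55.845 + 1*39.098 + 1*26.982 + 3*28.085 + 12*15.999 + 2*1.008 = 455.102 g/mol, of which 2.016 g is H.
So H makes up 2.016/455.102 = 0.0044 of the mass, i.e. 0.44%.

0.44 wt%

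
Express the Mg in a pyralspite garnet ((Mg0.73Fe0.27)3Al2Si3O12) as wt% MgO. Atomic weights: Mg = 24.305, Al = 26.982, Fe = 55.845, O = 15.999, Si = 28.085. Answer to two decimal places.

Formula mass = 428.669 g/mol.
2.19 Mg → 2.1900 mol MgO per formula unit; M(MgO) = 40.304, so MgO mass = 88.266 g.
88.266/428.669 × 100 = 20.59 wt%.

20.59 wt%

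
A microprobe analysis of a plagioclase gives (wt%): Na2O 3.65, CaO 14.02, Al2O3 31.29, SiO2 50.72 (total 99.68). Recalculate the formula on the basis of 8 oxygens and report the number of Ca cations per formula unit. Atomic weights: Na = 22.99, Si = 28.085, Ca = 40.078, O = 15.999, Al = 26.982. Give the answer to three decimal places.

0.685 Ca apfu

Na2O (M=61.979): mol = 0.05889; Na = 0.11778, O = 0.05889.
CaO (M=56.077): mol = 0.25001; Ca = 0.25001, O = 0.25001.
Al2O3 (M=101.961): mol = 0.30688; Al = 0.61376, O = 0.92064.
SiO2 (M=60.083): mol = 0.84417; Si = 0.84417, O = 1.68834.
ΣO = 2.91788; factor = 8/ΣO = 2.74172.
Ca apfu = 0.25001 × 2.74172 = 0.685.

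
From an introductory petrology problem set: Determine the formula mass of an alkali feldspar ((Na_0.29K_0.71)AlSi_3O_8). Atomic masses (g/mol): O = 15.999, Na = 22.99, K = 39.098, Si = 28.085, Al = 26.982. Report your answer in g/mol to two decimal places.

273.66 g/mol

The formula mass is the sum 0.29(22.99) + 0.71(39.098) + 1(26.982) + 3(28.085) + 8(15.999).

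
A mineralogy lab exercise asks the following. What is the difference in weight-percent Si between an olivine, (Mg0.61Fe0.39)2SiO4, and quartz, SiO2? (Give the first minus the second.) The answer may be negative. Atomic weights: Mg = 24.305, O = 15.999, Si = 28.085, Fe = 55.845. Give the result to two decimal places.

Si in (Mg0.61Fe0.39)2SiO4: molar mass 165.292 g/mol; 1×28.085 = 28.085 g → 16.99 wt%.
Si in SiO2: molar mass 60.083 g/mol; 1×28.085 = 28.085 g → 46.74 wt%.
Difference = 16.99 − 46.74 = -29.75 percentage points.

-29.75 percentage points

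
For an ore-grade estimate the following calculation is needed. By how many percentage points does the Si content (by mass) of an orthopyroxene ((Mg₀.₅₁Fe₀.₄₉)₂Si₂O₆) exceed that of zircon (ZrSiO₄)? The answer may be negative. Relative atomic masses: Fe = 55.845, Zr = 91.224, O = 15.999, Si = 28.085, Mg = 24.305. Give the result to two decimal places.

8.92 percentage points

Si in (Mg₀.₅₁Fe₀.₄₉)₂Si₂O₆: molar mass 231.683 g/mol; 2×28.085 = 56.170 g → 24.24 wt%.
Si in ZrSiO₄: molar mass 183.305 g/mol; 1×28.085 = 28.085 g → 15.32 wt%.
Difference = 24.24 − 15.32 = 8.92 percentage points.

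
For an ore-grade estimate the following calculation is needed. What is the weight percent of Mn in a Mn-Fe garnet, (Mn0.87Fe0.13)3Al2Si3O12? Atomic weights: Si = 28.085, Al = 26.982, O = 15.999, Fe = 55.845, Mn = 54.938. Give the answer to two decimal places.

Molar mass of (Mn0.87Fe0.13)3Al2Si3O12: 2.61*54.938 + 0.39*55.845 + 2*26.982 + 3*28.085 + 12*15.999 = 495.375 g/mol.
Mass of Mn per formula unit: 2.61 × 54.938 = 143.388 g.
Weight fraction Mn = 143.388 / 495.375 = 0.2895.

28.95 wt%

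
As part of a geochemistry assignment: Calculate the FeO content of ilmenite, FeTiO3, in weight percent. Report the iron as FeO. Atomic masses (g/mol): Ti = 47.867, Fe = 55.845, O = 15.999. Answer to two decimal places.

47.36 wt%

Formula mass = 151.709 g/mol.
1 Fe → 1.0000 mol FeO per formula unit; M(FeO) = 71.844, so FeO mass = 71.844 g.
71.844/151.709 × 100 = 47.36 wt%.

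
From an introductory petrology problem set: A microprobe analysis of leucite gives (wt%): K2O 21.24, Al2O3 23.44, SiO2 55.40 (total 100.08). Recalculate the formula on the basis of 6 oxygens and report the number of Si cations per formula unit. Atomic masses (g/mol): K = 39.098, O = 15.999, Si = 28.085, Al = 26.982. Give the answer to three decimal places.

K2O (M=94.195): mol = 0.22549; K = 0.45098, O = 0.22549.
Al2O3 (M=101.961): mol = 0.22989; Al = 0.45978, O = 0.68967.
SiO2 (M=60.083): mol = 0.92206; Si = 0.92206, O = 1.84412.
ΣO = 2.75928; factor = 6/ΣO = 2.17448.
Si apfu = 0.92206 × 2.17448 = 2.005.

2.005 Si apfu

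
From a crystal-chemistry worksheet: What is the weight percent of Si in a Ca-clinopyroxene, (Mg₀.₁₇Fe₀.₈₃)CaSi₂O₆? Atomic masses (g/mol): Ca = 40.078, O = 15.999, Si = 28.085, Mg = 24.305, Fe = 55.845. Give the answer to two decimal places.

Formula mass = 0.17*24.305 + 0.83*55.845 + 1*40.078 + 2*28.085 + 6*15.999 = 242.725 g/mol, of which 56.170 g is Si.
So Si makes up 56.170/242.725 = 0.2314 of the mass, i.e. 23.14%.

23.14 weight percent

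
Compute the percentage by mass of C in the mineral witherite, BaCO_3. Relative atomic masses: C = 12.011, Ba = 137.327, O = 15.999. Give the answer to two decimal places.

M(BaCO_3) = 197.335 g/mol.
C contributes 1 × 12.011 = 12.011 g per mole.
12.011/197.335 = 0.0609 → 6.09%.

6.09 weight percent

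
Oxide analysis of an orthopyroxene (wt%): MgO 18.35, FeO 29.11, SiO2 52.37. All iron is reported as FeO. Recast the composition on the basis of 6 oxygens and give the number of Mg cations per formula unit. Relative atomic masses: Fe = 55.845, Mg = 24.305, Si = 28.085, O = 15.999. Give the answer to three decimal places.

1.049 Mg apfu

18.35 wt% MgO ÷ 40.304 g/mol = 0.45529 mol, giving 0.45529 Mg and 0.45529 O.
29.11 wt% FeO ÷ 71.844 g/mol = 0.40518 mol, giving 0.40518 Fe and 0.40518 O.
52.37 wt% SiO2 ÷ 60.083 g/mol = 0.87163 mol, giving 0.87163 Si and 1.74326 O.
Oxygen sums to 2.60373; scaling by 6/2.60373 = 2.30439 puts the formula on 6 O.
Mg: 0.45529 × 2.30439 = 1.049 atoms per formula unit.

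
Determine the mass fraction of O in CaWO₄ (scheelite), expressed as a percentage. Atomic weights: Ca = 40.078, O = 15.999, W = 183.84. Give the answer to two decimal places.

22.23 wt%

M(CaWO₄) = 287.914 g/mol.
O contributes 4 × 15.999 = 63.996 g per mole.
63.996/287.914 = 0.2223 → 22.23%.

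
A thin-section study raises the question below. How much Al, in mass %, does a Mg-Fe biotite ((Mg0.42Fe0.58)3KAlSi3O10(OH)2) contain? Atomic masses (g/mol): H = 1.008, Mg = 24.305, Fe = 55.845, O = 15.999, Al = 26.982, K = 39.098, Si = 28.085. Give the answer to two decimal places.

5.71 mass %

Molar mass of (Mg0.42Fe0.58)3KAlSi3O10(OH)2: 1.26*24.305 + 1.74*55.845 + 1*39.098 + 1*26.982 + 3*28.085 + 12*15.999 + 2*1.008 = 472.134 g/mol.
Mass of Al per formula unit: 1 × 26.982 = 26.982 g.
Weight fraction Al = 26.982 / 472.134 = 0.0571.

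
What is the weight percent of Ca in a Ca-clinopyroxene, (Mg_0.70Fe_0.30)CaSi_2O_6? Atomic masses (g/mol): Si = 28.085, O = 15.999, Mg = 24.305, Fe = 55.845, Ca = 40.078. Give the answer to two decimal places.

M((Mg_0.70Fe_0.30)CaSi_2O_6) = 226.009 g/mol.
Ca contributes 1 × 40.078 = 40.078 g per mole.
40.078/226.009 = 0.1773 → 17.73%.

17.73 mass %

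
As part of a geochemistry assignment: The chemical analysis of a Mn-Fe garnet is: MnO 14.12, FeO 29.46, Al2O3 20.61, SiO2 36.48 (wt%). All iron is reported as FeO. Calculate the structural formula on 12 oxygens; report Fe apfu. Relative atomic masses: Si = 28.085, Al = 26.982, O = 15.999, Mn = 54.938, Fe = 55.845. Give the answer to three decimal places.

MnO: 14.12/70.937 = 0.19905 mol → 0.19905 mol Mn, 0.19905 mol O.
FeO: 29.46/71.844 = 0.41006 mol → 0.41006 mol Fe, 0.41006 mol O.
Al2O3: 20.61/101.961 = 0.20214 mol → 0.40428 mol Al, 0.60642 mol O.
SiO2: 36.48/60.083 = 0.60716 mol → 0.60716 mol Si, 1.21432 mol O.
Total oxygen = 2.42985 mol. Normalization factor = 12/2.42985 = 4.93858.
Fe per 12 O = 0.41006 × 4.93858 = 2.025.

2.025 Fe apfu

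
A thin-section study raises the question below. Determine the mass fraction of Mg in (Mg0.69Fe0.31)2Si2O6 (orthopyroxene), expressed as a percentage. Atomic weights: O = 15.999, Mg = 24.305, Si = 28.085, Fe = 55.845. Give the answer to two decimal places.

M((Mg0.69Fe0.31)2Si2O6) = 220.329 g/mol.
Mg contributes 1.38 × 24.305 = 33.541 g per mole.
33.541/220.329 = 0.1522 → 15.22%.

15.22 mass %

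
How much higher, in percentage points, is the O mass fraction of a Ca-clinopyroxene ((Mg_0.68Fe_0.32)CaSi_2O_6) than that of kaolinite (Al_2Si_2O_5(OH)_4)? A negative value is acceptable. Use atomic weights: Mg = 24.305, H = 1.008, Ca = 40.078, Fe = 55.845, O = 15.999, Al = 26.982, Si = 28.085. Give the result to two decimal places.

-13.42 percentage points

M((Mg_0.68Fe_0.32)CaSi_2O_6) = 226.640 g/mol, so wt% O = 95.994/226.640 × 100 = 42.36%.
M(Al_2Si_2O_5(OH)_4) = 258.157 g/mol, so wt% O = 143.991/258.157 × 100 = 55.78%.
42.36 − 55.78 = -13.42 pp.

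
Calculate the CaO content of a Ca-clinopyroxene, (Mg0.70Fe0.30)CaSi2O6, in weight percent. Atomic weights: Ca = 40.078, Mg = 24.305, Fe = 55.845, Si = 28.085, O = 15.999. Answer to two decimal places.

24.81 wt%

Formula mass = 226.009 g/mol.
1 Ca → 1.0000 mol CaO per formula unit; M(CaO) = 56.077, so CaO mass = 56.077 g.
56.077/226.009 × 100 = 24.81 wt%.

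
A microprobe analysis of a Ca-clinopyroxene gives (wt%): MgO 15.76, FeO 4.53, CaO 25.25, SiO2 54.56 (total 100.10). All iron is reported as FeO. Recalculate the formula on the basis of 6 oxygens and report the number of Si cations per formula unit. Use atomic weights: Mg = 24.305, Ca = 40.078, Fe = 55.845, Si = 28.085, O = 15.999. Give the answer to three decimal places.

15.76 wt% MgO ÷ 40.304 g/mol = 0.39103 mol, giving 0.39103 Mg and 0.39103 O.
4.53 wt% FeO ÷ 71.844 g/mol = 0.06305 mol, giving 0.06305 Fe and 0.06305 O.
25.25 wt% CaO ÷ 56.077 g/mol = 0.45027 mol, giving 0.45027 Ca and 0.45027 O.
54.56 wt% SiO2 ÷ 60.083 g/mol = 0.90808 mol, giving 0.90808 Si and 1.81616 O.
Oxygen sums to 2.72051; scaling by 6/2.72051 = 2.20547 puts the formula on 6 O.
Si: 0.90808 × 2.20547 = 2.003 atoms per formula unit.

2.003 Si apfu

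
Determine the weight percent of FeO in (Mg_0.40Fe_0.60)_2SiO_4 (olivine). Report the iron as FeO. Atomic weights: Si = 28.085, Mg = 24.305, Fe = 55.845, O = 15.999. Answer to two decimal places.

Molar mass of (Mg_0.40Fe_0.60)_2SiO_4 = 0.80×24.305 + 1.20×55.845 + 1×28.085 + 4×15.999 = 178.539 g/mol.
Each formula unit contains 1.20 Fe, equivalent to 1.20/1 = 1.2000 mol FeO.
M(FeO) = 1×55.845 + 1×15.999 = 71.844 g/mol.
Mass of FeO per formula unit = 1.2000 × 71.844 = 86.213 g.
FeO wt% = 86.213 / 178.539 × 100 = 48.29%.

48.29 wt%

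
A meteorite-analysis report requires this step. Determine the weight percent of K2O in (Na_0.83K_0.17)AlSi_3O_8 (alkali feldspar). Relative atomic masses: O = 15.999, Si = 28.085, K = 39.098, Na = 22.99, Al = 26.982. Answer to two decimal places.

3.02 wt%

M((Na_0.83K_0.17)AlSi_3O_8) = 264.957 g/mol; M(K2O) = 94.195 g/mol.
Moles K2O per formula unit = 0.17 K ÷ 2 = 0.0850.
K2O fraction = (0.0850 × 94.195) / 264.957 = 8.007/264.957 = 0.0302.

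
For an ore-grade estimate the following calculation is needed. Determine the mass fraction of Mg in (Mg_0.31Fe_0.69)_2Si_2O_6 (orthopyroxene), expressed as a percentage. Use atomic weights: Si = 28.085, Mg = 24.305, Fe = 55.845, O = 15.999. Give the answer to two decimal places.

Molar mass of (Mg_0.31Fe_0.69)_2Si_2O_6: 0.62×24.305 + 1.38×55.845 + 2×28.085 + 6×15.999 = 244.299 g/mol.
Mass of Mg per formula unit: 0.62 × 24.305 = 15.069 g.
Weight fraction Mg = 15.069 / 244.299 = 0.0617.

6.17 mass %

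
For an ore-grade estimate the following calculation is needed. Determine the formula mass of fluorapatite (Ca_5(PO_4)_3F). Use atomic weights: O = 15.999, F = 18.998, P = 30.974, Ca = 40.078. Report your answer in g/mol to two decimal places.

M = 5*40.078 + 3*30.974 + 12*15.999 + 1*18.998

504.30 g/mol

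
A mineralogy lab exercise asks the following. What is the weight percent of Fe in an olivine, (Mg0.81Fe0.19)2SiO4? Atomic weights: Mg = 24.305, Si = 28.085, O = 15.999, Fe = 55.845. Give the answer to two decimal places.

13.90 mass %

Molar mass of (Mg0.81Fe0.19)2SiO4: 1.62×24.305 + 0.38×55.845 + 1×28.085 + 4×15.999 = 152.676 g/mol.
Mass of Fe per formula unit: 0.38 × 55.845 = 21.221 g.
Weight fraction Fe = 21.221 / 152.676 = 0.1390.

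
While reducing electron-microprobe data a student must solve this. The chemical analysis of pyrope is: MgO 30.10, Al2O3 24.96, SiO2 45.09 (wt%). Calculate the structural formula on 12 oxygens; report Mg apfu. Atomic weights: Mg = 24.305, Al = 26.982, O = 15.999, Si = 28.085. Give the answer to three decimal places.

3.005 Mg apfu

30.10 wt% MgO ÷ 40.304 g/mol = 0.74682 mol, giving 0.74682 Mg and 0.74682 O.
24.96 wt% Al2O3 ÷ 101.961 g/mol = 0.24480 mol, giving 0.48960 Al and 0.73440 O.
45.09 wt% SiO2 ÷ 60.083 g/mol = 0.75046 mol, giving 0.75046 Si and 1.50092 O.
Oxygen sums to 2.98214; scaling by 12/2.98214 = 4.02396 puts the formula on 12 O.
Mg: 0.74682 × 4.02396 = 3.005 atoms per formula unit.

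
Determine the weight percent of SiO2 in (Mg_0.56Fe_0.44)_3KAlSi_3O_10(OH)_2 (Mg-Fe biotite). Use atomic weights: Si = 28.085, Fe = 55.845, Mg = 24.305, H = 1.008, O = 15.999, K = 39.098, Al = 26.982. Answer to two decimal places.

Formula mass = 458.887 g/mol.
3 Si → 3.0000 mol SiO2 per formula unit; M(SiO2) = 60.083, so SiO2 mass = 180.249 g.
180.249/458.887 × 100 = 39.28 wt%.

39.28 wt%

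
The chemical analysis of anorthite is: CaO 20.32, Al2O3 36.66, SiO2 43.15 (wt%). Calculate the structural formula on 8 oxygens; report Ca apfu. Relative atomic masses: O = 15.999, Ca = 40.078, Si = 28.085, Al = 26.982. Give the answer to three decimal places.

CaO (M=56.077): mol = 0.36236; Ca = 0.36236, O = 0.36236.
Al2O3 (M=101.961): mol = 0.35955; Al = 0.71910, O = 1.07865.
SiO2 (M=60.083): mol = 0.71817; Si = 0.71817, O = 1.43634.
ΣO = 2.87735; factor = 8/ΣO = 2.78034.
Ca apfu = 0.36236 × 2.78034 = 1.007.

1.007 Ca apfu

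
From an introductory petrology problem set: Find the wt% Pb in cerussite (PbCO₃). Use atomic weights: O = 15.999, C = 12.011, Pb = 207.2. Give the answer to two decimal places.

Molar mass of PbCO₃: 1·207.2 + 1·12.011 + 3·15.999 = 267.208 g/mol.
Mass of Pb per formula unit: 1 × 207.2 = 207.200 g.
Weight fraction Pb = 207.200 / 267.208 = 0.7754.

77.54 wt%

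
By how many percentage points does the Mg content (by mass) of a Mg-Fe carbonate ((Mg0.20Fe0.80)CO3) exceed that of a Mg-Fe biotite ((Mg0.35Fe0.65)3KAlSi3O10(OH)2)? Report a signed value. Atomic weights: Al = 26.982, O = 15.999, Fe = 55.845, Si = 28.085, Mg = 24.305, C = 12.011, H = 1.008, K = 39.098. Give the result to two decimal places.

First mineral: 4.861 g Mg in 109.545 g formula = 4.44 wt% Mg.
Second mineral: 25.520 g Mg in 478.757 g formula = 5.33 wt% Mg.
4.44% − 5.33% gives a difference of -0.89 percentage points.

-0.89 percentage points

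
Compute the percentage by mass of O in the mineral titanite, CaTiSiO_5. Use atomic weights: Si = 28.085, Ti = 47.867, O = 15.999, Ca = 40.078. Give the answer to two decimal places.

40.81 wt%

M(CaTiSiO_5) = 196.025 g/mol.
O contributes 5 × 15.999 = 79.995 g per mole.
79.995/196.025 = 0.4081 → 40.81%.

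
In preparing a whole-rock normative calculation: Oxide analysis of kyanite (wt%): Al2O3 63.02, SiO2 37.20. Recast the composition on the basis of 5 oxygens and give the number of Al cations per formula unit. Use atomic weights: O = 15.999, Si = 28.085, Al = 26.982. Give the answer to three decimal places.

1.999 Al apfu

63.02 wt% Al2O3 ÷ 101.961 g/mol = 0.61808 mol, giving 1.23616 Al and 1.85424 O.
37.20 wt% SiO2 ÷ 60.083 g/mol = 0.61914 mol, giving 0.61914 Si and 1.23828 O.
Oxygen sums to 3.09252; scaling by 5/3.09252 = 1.61680 puts the formula on 5 O.
Al: 1.23616 × 1.61680 = 1.999 atoms per formula unit.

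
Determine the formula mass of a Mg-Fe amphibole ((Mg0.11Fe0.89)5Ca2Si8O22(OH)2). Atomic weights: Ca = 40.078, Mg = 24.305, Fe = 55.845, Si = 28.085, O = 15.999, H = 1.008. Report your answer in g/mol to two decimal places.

M = 0.55·24.305 + 4.45·55.845 + 2·40.078 + 8·28.085 + 24·15.999 + 2·1.008

952.71 g/mol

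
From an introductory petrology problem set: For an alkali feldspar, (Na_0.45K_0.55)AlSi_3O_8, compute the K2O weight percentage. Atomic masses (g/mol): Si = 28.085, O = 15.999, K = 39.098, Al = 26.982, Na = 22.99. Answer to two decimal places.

9.56 wt%

Formula mass = 271.078 g/mol.
0.55 K → 0.2750 mol K2O per formula unit; M(K2O) = 94.195, so K2O mass = 25.904 g.
25.904/271.078 × 100 = 9.56 wt%.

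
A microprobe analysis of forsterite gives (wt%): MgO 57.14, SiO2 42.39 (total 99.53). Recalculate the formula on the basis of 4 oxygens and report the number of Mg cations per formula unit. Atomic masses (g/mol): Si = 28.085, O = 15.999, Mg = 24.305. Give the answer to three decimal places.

2.005 Mg apfu

57.14 wt% MgO ÷ 40.304 g/mol = 1.41773 mol, giving 1.41773 Mg and 1.41773 O.
42.39 wt% SiO2 ÷ 60.083 g/mol = 0.70552 mol, giving 0.70552 Si and 1.41104 O.
Oxygen sums to 2.82877; scaling by 4/2.82877 = 1.41404 puts the formula on 4 O.
Mg: 1.41773 × 1.41404 = 2.005 atoms per formula unit.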